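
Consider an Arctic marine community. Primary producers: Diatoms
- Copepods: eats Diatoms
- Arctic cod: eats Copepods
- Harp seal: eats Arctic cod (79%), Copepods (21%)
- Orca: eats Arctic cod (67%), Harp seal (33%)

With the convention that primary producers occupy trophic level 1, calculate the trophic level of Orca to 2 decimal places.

Copepods: 1 + 1 = 2
Arctic cod: 1 + 2 = 3
Harp seal: 1 + (0.79×3 + 0.21×2) = 3.79
Orca: 1 + (0.67×3 + 0.33×3.79) = 4.2607

4.26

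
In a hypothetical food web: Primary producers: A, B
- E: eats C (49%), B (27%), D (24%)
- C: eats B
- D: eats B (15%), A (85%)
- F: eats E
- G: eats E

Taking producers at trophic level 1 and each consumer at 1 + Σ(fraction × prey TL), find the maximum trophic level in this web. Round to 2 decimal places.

3.73

C: 1 + 1 = 2
D: 1 + (0.15×1 + 0.85×1) = 2
E: 1 + (0.49×2 + 0.27×1 + 0.24×2) = 2.73
F: 1 + 2.73 = 3.73
G: 1 + 2.73 = 3.73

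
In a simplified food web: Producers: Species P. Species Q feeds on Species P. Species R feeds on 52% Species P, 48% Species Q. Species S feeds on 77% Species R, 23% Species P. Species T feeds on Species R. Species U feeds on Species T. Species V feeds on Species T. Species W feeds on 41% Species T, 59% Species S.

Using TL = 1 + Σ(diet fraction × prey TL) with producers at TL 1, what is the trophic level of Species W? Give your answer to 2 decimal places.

Species Q: 1 + 1 = 2
Species R: 1 + (0.52×1 + 0.48×2) = 2.48
Species S: 1 + (0.77×2.48 + 0.23×1) = 3.1396
Species T: 1 + 2.48 = 3.48
Species U: 1 + 3.48 = 4.48
Species V: 1 + 3.48 = 4.48
Species W: 1 + (0.41×3.48 + 0.59×3.1396) = 4.279164

4.28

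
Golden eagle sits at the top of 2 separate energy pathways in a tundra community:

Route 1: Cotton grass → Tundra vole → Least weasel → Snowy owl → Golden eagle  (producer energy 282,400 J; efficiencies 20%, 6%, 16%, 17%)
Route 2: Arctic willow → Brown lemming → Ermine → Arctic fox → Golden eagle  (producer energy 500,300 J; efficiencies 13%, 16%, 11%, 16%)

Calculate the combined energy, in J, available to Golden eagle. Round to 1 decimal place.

Route 1: 282400 × 0.2 × 0.06 × 0.16 × 0.17 = 92.17536 J
Route 2: 500300 × 0.13 × 0.16 × 0.11 × 0.16 = 183.149824 J
Total at Golden eagle: 92.17536 + 183.149824 = 275.325184 J

275.3 J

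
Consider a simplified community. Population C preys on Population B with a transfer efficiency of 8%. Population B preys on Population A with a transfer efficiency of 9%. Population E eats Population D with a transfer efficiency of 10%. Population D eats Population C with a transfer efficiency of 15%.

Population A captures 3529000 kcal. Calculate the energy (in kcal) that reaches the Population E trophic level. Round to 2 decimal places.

381.13 kcal

Population B: 3529000 × 0.09 = 317610 kcal
Population C: 317610 × 0.08 = 25408.8 kcal
Population D: 25408.8 × 0.15 = 3811.32 kcal
Population E: 3811.32 × 0.1 = 381.132 kcal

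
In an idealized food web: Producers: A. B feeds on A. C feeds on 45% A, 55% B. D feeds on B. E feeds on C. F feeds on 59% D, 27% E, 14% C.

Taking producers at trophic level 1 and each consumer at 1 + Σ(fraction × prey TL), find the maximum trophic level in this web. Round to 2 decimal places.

B: 1 + 1 = 2
C: 1 + (0.45×1 + 0.55×2) = 2.55
D: 1 + 2 = 3
E: 1 + 2.55 = 3.55
F: 1 + (0.59×3 + 0.27×3.55 + 0.14×2.55) = 4.0855

4.09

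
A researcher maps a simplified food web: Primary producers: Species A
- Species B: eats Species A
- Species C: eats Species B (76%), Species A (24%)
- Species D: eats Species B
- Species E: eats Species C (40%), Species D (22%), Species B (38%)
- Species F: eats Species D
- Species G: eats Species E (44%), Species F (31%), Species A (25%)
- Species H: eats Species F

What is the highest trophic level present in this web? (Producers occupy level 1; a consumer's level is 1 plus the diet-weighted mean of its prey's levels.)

Species B: 1 + 1 = 2
Species C: 1 + (0.76×2 + 0.24×1) = 2.76
Species D: 1 + 2 = 3
Species E: 1 + (0.4×2.76 + 0.22×3 + 0.38×2) = 3.524
Species F: 1 + 3 = 4
Species G: 1 + (0.44×3.524 + 0.31×4 + 0.25×1) = 4.04056
Species H: 1 + 4 = 5

5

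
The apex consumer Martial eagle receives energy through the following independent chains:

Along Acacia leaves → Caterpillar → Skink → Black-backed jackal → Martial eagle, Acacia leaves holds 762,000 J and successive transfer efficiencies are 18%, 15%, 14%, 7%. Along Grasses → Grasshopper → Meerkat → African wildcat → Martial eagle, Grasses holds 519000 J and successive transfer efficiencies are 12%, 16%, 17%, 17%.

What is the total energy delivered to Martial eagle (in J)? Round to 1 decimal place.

Via Acacia leaves: 762000 × 0.18 × 0.15 × 0.14 × 0.07 = 201.6252 J
Via Grasses: 519000 × 0.12 × 0.16 × 0.17 × 0.17 = 287.98272 J
Total at Martial eagle: 201.6252 + 287.98272 = 489.60792 J

489.6 J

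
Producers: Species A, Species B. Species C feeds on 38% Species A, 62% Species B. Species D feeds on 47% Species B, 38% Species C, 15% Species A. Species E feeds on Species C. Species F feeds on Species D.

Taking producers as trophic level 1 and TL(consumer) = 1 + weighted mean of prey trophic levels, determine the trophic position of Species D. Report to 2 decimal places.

2.38

Species C: 1 + (0.38×1 + 0.62×1) = 2
Species D: 1 + (0.47×1 + 0.38×2 + 0.15×1) = 2.38
Species E: 1 + 2 = 3
Species F: 1 + 2.38 = 3.38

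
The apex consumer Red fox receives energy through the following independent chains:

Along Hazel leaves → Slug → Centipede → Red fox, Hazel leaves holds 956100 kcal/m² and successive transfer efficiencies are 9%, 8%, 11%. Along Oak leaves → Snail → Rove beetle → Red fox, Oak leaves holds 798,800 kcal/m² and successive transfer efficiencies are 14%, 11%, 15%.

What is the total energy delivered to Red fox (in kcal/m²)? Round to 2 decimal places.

2602.46 kcal/m²

Via Hazel leaves: 956100 × 0.09 × 0.08 × 0.11 = 757.2312 kcal/m²
Via Oak leaves: 798800 × 0.14 × 0.11 × 0.15 = 1845.228 kcal/m²
Total at Red fox: 757.2312 + 1845.228 = 2602.4592 kcal/m²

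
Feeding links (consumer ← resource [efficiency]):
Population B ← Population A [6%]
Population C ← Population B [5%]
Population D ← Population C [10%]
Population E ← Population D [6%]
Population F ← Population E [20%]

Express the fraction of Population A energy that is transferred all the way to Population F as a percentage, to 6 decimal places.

Product of link efficiencies: 0.06 × 0.05 × 0.1 × 0.06 × 0.2 = 0.0000036
As a percentage: 0.0000036 × 100 = 0.000360%

0.000360%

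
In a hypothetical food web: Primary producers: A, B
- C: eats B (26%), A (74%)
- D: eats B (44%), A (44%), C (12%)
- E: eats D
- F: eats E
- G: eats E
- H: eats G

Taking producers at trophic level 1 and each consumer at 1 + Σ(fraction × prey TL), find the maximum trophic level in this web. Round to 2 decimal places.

C: 1 + (0.26×1 + 0.74×1) = 2
D: 1 + (0.44×1 + 0.44×1 + 0.12×2) = 2.12
E: 1 + 2.12 = 3.12
F: 1 + 3.12 = 4.12
G: 1 + 3.12 = 4.12
H: 1 + 4.12 = 5.12

5.12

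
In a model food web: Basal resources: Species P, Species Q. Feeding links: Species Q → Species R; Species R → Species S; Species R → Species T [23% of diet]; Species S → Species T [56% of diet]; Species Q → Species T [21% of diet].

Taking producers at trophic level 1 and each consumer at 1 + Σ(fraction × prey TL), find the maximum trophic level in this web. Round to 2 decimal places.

Species R: 1 + 1 = 2
Species S: 1 + 2 = 3
Species T: 1 + (0.23×2 + 0.56×3 + 0.21×1) = 3.35

3.35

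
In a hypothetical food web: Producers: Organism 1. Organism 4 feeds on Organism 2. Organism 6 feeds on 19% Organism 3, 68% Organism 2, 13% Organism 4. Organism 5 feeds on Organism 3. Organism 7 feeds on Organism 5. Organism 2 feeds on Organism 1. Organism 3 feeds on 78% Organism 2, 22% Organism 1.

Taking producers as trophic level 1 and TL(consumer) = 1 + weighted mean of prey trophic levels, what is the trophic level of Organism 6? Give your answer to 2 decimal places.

3.28

Organism 2: 1 + 1 = 2
Organism 3: 1 + (0.78×2 + 0.22×1) = 2.78
Organism 4: 1 + 2 = 3
Organism 5: 1 + 2.78 = 3.78
Organism 6: 1 + (0.19×2.78 + 0.68×2 + 0.13×3) = 3.2782
Organism 7: 1 + 3.78 = 4.78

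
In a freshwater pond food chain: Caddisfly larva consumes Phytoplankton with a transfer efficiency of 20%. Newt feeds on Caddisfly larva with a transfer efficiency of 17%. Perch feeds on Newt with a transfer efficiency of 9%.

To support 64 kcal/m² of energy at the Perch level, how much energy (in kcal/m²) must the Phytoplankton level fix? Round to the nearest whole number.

20915 kcal/m²

Cumulative transfer efficiency: 0.2 × 0.17 × 0.09 = 0.00306
Phytoplankton energy = 64 / 0.00306 = 20915 kcal/m²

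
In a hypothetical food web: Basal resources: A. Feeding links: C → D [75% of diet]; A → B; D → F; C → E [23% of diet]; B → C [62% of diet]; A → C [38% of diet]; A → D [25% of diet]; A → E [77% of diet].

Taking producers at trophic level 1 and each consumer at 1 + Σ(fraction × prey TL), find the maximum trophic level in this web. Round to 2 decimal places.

B: 1 + 1 = 2
C: 1 + (0.62×2 + 0.38×1) = 2.62
D: 1 + (0.75×2.62 + 0.25×1) = 3.215
E: 1 + (0.23×2.62 + 0.77×1) = 2.3726
F: 1 + 3.215 = 4.215

4.22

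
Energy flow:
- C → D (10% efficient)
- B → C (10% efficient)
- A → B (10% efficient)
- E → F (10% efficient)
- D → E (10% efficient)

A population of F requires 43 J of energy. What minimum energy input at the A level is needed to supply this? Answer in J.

4300000 J

Cumulative transfer efficiency: 0.1 × 0.1 × 0.1 × 0.1 × 0.1 = 0.00001
A energy = 43 / 0.00001 = 4300000 J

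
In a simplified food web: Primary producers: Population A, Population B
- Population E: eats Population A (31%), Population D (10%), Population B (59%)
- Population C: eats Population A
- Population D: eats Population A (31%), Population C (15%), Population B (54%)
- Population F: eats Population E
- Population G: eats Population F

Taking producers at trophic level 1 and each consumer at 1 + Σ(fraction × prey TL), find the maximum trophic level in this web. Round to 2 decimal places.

Population C: 1 + 1 = 2
Population D: 1 + (0.31×1 + 0.15×2 + 0.54×1) = 2.15
Population E: 1 + (0.31×1 + 0.1×2.15 + 0.59×1) = 2.115
Population F: 1 + 2.115 = 3.115
Population G: 1 + 3.115 = 4.115

4.12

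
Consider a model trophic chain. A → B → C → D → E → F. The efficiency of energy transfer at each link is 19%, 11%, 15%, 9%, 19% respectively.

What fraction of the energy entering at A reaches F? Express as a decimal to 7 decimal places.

0.0000536

Product of link efficiencies: 0.19 × 0.11 × 0.15 × 0.09 × 0.19 = 0.0000536085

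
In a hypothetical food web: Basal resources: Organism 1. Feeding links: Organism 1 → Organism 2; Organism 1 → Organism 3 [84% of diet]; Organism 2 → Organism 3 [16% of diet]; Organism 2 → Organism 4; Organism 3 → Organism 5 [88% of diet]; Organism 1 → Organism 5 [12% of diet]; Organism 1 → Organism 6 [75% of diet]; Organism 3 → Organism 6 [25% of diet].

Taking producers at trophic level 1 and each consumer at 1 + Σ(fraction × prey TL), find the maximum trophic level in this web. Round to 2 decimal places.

Organism 2: 1 + 1 = 2
Organism 3: 1 + (0.84×1 + 0.16×2) = 2.16
Organism 4: 1 + 2 = 3
Organism 5: 1 + (0.88×2.16 + 0.12×1) = 3.0208
Organism 6: 1 + (0.75×1 + 0.25×2.16) = 2.29

3.02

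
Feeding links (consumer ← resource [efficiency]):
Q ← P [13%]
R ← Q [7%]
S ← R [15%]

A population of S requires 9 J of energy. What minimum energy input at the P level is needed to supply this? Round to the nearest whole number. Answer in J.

Cumulative transfer efficiency: 0.13 × 0.07 × 0.15 = 0.001365
P energy = 9 / 0.001365 = 6593 J

6593 J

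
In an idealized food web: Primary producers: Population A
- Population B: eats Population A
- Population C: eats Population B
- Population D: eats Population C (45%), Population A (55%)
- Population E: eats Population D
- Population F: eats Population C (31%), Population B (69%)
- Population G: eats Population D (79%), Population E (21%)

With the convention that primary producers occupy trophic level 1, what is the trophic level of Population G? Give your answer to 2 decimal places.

Population B: 1 + 1 = 2
Population C: 1 + 2 = 3
Population D: 1 + (0.45×3 + 0.55×1) = 2.9
Population E: 1 + 2.9 = 3.9
Population F: 1 + (0.31×3 + 0.69×2) = 3.31
Population G: 1 + (0.79×2.9 + 0.21×3.9) = 4.11

4.11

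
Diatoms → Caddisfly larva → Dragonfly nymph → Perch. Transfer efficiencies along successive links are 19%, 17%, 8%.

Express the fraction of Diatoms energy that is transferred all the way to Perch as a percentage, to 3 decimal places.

0.258%

Product of link efficiencies: 0.19 × 0.17 × 0.08 = 0.002584
As a percentage: 0.002584 × 100 = 0.258%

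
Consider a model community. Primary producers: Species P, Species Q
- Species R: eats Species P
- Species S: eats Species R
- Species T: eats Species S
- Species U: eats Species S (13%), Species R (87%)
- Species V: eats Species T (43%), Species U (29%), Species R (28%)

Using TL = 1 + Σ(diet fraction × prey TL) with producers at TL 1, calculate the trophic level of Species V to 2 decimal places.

Species R: 1 + 1 = 2
Species S: 1 + 2 = 3
Species T: 1 + 3 = 4
Species U: 1 + (0.13×3 + 0.87×2) = 3.13
Species V: 1 + (0.43×4 + 0.29×3.13 + 0.28×2) = 4.1877

4.19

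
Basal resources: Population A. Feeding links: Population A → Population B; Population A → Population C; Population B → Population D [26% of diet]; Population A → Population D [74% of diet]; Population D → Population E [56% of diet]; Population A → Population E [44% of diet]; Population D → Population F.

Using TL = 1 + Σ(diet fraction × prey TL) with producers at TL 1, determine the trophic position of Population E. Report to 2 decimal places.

2.71

Population B: 1 + 1 = 2
Population C: 1 + 1 = 2
Population D: 1 + (0.26×2 + 0.74×1) = 2.26
Population E: 1 + (0.56×2.26 + 0.44×1) = 2.7056
Population F: 1 + 2.26 = 3.26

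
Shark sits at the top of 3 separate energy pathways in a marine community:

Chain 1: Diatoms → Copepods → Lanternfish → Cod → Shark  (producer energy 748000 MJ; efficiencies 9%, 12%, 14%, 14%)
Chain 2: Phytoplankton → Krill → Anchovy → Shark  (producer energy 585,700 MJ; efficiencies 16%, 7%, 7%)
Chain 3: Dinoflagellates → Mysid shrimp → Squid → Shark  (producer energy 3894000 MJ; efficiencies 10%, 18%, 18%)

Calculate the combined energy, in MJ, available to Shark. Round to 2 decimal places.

13234.09 MJ

Chain 1: 748000 × 0.09 × 0.12 × 0.14 × 0.14 = 158.33664 MJ
Chain 2: 585700 × 0.16 × 0.07 × 0.07 = 459.1888 MJ
Chain 3: 3894000 × 0.1 × 0.18 × 0.18 = 12616.56 MJ
Total at Shark: 158.33664 + 459.1888 + 12616.56 = 13234.08544 MJ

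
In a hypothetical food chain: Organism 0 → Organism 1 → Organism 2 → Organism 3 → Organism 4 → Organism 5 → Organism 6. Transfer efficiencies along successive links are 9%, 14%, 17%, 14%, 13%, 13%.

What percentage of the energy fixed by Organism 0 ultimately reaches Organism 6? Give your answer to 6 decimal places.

0.000507%

Product of link efficiencies: 0.09 × 0.14 × 0.17 × 0.14 × 0.13 × 0.13 = 0.000005067972
As a percentage: 0.000005067972 × 100 = 0.000507%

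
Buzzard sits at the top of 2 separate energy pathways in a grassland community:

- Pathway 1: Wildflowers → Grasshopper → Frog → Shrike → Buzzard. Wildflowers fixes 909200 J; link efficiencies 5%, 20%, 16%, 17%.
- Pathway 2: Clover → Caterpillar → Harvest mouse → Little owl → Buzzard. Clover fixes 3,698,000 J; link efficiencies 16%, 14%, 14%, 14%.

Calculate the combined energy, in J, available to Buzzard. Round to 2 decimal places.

Pathway 1: 909200 × 0.05 × 0.2 × 0.16 × 0.17 = 247.3024 J
Pathway 2: 3698000 × 0.16 × 0.14 × 0.14 × 0.14 = 1623.56992 J
Total at Buzzard: 247.3024 + 1623.56992 = 1870.87232 J

1870.87 J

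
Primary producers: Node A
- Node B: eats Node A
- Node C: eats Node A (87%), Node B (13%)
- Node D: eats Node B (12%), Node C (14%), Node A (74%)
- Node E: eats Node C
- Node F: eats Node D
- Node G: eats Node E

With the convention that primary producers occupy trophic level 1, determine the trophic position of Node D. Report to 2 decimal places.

Node B: 1 + 1 = 2
Node C: 1 + (0.87×1 + 0.13×2) = 2.13
Node D: 1 + (0.12×2 + 0.14×2.13 + 0.74×1) = 2.2782
Node E: 1 + 2.13 = 3.13
Node F: 1 + 2.2782 = 3.2782
Node G: 1 + 3.13 = 4.13

2.28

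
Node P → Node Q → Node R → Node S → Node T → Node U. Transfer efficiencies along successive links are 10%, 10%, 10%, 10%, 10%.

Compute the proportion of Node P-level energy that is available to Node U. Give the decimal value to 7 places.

0.0000100

Product of link efficiencies: 0.1 × 0.1 × 0.1 × 0.1 × 0.1 = 0.00001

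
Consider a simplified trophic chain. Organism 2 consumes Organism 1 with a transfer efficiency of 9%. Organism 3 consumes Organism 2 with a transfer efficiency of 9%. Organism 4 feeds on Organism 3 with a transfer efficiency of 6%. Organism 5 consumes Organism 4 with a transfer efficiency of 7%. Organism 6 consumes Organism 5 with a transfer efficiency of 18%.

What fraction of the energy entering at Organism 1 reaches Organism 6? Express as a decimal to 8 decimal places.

Product of link efficiencies: 0.09 × 0.09 × 0.06 × 0.07 × 0.18 = 0.0000061236

0.00000612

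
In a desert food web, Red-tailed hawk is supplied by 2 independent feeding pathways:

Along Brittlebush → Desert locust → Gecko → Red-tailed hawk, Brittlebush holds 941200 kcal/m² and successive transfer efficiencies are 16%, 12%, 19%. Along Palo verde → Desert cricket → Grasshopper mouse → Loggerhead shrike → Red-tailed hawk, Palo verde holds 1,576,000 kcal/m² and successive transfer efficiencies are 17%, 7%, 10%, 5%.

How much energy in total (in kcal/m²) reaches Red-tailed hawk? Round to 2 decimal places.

Via Brittlebush: 941200 × 0.16 × 0.12 × 0.19 = 3433.4976 kcal/m²
Via Palo verde: 1576000 × 0.17 × 0.07 × 0.1 × 0.05 = 93.772 kcal/m²
Total at Red-tailed hawk: 3433.4976 + 93.772 = 3527.2696 kcal/m²

3527.27 kcal/m²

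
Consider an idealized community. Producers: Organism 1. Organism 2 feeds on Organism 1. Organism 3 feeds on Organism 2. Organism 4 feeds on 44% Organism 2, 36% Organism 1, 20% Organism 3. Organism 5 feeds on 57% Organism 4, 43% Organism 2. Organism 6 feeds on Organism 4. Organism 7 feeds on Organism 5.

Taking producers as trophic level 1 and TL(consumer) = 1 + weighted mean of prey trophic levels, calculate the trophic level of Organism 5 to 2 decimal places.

3.48

Organism 2: 1 + 1 = 2
Organism 3: 1 + 2 = 3
Organism 4: 1 + (0.44×2 + 0.36×1 + 0.2×3) = 2.84
Organism 5: 1 + (0.57×2.84 + 0.43×2) = 3.4788
Organism 6: 1 + 2.84 = 3.84
Organism 7: 1 + 3.4788 = 4.4788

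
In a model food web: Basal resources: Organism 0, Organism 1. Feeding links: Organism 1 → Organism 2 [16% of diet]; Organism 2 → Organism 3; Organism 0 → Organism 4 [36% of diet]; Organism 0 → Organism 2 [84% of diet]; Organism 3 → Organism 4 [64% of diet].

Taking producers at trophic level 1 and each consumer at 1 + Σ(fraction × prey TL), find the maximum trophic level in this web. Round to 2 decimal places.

Organism 2: 1 + (0.16×1 + 0.84×1) = 2
Organism 3: 1 + 2 = 3
Organism 4: 1 + (0.64×3 + 0.36×1) = 3.28

3.28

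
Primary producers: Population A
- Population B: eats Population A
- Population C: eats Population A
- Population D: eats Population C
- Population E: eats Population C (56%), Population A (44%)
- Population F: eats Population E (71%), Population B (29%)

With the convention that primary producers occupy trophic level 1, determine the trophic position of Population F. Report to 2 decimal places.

Population B: 1 + 1 = 2
Population C: 1 + 1 = 2
Population D: 1 + 2 = 3
Population E: 1 + (0.56×2 + 0.44×1) = 2.56
Population F: 1 + (0.71×2.56 + 0.29×2) = 3.3976

3.40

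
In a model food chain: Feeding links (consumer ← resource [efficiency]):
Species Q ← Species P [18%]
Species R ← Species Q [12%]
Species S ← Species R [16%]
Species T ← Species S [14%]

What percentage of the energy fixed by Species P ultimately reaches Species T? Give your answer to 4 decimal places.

0.0484%

Product of link efficiencies: 0.18 × 0.12 × 0.16 × 0.14 = 0.00048384
As a percentage: 0.00048384 × 100 = 0.0484%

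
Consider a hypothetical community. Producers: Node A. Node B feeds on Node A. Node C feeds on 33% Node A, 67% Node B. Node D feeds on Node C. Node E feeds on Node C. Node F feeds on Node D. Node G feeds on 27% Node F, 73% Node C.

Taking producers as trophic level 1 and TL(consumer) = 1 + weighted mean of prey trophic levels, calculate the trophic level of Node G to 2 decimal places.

4.21

Node B: 1 + 1 = 2
Node C: 1 + (0.33×1 + 0.67×2) = 2.67
Node D: 1 + 2.67 = 3.67
Node E: 1 + 2.67 = 3.67
Node F: 1 + 3.67 = 4.67
Node G: 1 + (0.27×4.67 + 0.73×2.67) = 4.21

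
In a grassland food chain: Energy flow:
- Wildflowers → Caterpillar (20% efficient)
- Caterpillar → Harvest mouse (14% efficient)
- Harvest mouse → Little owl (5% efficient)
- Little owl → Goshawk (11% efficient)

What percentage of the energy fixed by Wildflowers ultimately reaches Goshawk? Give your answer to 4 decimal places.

0.0154%

Product of link efficiencies: 0.2 × 0.14 × 0.05 × 0.11 = 0.000154
As a percentage: 0.000154 × 100 = 0.0154%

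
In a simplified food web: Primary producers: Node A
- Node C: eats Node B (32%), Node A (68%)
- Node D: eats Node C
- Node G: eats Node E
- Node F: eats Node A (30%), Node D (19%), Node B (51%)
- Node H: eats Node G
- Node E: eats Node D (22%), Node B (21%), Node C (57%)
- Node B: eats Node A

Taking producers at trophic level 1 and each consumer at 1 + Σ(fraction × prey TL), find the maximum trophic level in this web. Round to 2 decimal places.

5.47

Node B: 1 + 1 = 2
Node C: 1 + (0.32×2 + 0.68×1) = 2.32
Node D: 1 + 2.32 = 3.32
Node E: 1 + (0.22×3.32 + 0.21×2 + 0.57×2.32) = 3.4728
Node F: 1 + (0.3×1 + 0.19×3.32 + 0.51×2) = 2.9508
Node G: 1 + 3.4728 = 4.4728
Node H: 1 + 4.4728 = 5.4728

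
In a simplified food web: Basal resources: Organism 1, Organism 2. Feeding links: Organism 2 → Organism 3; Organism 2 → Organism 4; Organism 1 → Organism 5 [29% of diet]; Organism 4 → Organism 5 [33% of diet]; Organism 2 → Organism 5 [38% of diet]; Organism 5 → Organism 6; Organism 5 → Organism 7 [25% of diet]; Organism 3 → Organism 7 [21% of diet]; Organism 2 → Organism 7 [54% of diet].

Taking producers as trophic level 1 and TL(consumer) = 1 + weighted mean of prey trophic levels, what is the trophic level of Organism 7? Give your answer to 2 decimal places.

2.54

Organism 3: 1 + 1 = 2
Organism 4: 1 + 1 = 2
Organism 5: 1 + (0.29×1 + 0.33×2 + 0.38×1) = 2.33
Organism 6: 1 + 2.33 = 3.33
Organism 7: 1 + (0.25×2.33 + 0.21×2 + 0.54×1) = 2.5425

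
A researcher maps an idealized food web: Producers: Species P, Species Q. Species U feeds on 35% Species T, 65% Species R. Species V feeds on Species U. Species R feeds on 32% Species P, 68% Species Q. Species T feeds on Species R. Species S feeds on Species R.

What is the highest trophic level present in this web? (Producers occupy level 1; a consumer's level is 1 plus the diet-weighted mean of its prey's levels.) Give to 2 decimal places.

4.35

Species R: 1 + (0.32×1 + 0.68×1) = 2
Species S: 1 + 2 = 3
Species T: 1 + 2 = 3
Species U: 1 + (0.35×3 + 0.65×2) = 3.35
Species V: 1 + 3.35 = 4.35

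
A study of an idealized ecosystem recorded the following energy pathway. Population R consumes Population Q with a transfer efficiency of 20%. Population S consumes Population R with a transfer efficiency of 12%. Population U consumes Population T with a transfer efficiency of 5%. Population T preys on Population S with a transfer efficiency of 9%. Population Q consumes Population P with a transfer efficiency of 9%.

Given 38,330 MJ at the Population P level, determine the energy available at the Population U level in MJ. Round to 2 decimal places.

Population Q: 38330 × 0.09 = 3449.7 MJ
Population R: 3449.7 × 0.2 = 689.94 MJ
Population S: 689.94 × 0.12 = 82.7928 MJ
Population T: 82.7928 × 0.09 = 7.451352 MJ
Population U: 7.451352 × 0.05 = 0.3725676 MJ

0.37 MJ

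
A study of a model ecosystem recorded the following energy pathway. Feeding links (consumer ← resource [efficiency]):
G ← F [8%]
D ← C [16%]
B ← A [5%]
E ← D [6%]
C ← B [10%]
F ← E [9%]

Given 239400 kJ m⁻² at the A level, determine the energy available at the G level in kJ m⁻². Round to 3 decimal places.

0.083 kJ m⁻²

B: 239400 × 0.05 = 11970 kJ m⁻²
C: 11970 × 0.1 = 1197 kJ m⁻²
D: 1197 × 0.16 = 191.52 kJ m⁻²
E: 191.52 × 0.06 = 11.4912 kJ m⁻²
F: 11.4912 × 0.09 = 1.034208 kJ m⁻²
G: 1.034208 × 0.08 = 0.08273664 kJ m⁻²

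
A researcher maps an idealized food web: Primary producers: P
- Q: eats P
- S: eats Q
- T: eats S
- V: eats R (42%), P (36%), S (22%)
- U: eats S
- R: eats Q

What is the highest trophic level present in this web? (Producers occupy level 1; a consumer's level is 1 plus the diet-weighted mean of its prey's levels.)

Q: 1 + 1 = 2
R: 1 + 2 = 3
S: 1 + 2 = 3
T: 1 + 3 = 4
U: 1 + 3 = 4
V: 1 + (0.42×3 + 0.36×1 + 0.22×3) = 3.28

4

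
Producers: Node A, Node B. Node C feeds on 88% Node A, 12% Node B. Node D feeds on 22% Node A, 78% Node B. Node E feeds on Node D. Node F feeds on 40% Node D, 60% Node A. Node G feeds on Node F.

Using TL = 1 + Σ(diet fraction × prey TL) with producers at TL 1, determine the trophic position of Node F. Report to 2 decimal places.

Node C: 1 + (0.88×1 + 0.12×1) = 2
Node D: 1 + (0.22×1 + 0.78×1) = 2
Node E: 1 + 2 = 3
Node F: 1 + (0.4×2 + 0.6×1) = 2.4
Node G: 1 + 2.4 = 3.4

2.40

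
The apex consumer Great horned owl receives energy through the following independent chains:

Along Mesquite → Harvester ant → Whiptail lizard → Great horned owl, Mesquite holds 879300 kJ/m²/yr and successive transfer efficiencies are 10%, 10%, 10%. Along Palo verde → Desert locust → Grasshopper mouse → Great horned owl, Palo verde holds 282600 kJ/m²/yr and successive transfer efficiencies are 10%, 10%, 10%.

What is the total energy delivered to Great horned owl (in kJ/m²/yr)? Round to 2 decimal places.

1161.90 kJ/m²/yr

Via Mesquite: 879300 × 0.1 × 0.1 × 0.1 = 879.3 kJ/m²/yr
Via Palo verde: 282600 × 0.1 × 0.1 × 0.1 = 282.6 kJ/m²/yr
Total at Great horned owl: 879.3 + 282.6 = 1161.9 kJ/m²/yr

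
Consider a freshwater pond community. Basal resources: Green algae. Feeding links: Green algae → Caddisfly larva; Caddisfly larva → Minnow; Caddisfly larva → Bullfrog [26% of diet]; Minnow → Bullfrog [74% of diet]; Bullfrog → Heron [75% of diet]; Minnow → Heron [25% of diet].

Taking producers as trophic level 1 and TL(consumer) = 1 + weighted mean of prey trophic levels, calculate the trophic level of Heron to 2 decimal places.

Caddisfly larva: 1 + 1 = 2
Minnow: 1 + 2 = 3
Bullfrog: 1 + (0.26×2 + 0.74×3) = 3.74
Heron: 1 + (0.75×3.74 + 0.25×3) = 4.555

4.56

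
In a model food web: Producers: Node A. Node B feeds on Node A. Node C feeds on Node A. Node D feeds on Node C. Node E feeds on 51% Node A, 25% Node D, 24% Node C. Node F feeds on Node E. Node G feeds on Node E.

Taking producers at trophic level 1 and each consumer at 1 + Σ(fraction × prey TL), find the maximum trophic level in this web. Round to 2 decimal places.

3.74

Node B: 1 + 1 = 2
Node C: 1 + 1 = 2
Node D: 1 + 2 = 3
Node E: 1 + (0.51×1 + 0.25×3 + 0.24×2) = 2.74
Node F: 1 + 2.74 = 3.74
Node G: 1 + 2.74 = 3.74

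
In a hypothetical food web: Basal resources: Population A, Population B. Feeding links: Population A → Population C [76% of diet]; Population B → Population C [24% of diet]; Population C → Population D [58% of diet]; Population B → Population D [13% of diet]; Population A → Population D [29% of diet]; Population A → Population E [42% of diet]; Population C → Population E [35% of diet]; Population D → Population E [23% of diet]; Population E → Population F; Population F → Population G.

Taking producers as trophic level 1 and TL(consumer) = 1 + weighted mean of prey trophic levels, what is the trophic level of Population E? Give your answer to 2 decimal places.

Population C: 1 + (0.76×1 + 0.24×1) = 2
Population D: 1 + (0.58×2 + 0.13×1 + 0.29×1) = 2.58
Population E: 1 + (0.42×1 + 0.35×2 + 0.23×2.58) = 2.7134
Population F: 1 + 2.7134 = 3.7134
Population G: 1 + 3.7134 = 4.7134

2.71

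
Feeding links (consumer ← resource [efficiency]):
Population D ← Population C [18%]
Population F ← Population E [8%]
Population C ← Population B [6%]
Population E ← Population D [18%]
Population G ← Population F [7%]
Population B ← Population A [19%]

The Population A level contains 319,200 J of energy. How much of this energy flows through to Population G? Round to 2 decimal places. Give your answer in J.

Population B: 319200 × 0.19 = 60648 J
Population C: 60648 × 0.06 = 3638.88 J
Population D: 3638.88 × 0.18 = 654.9984 J
Population E: 654.9984 × 0.18 = 117.899712 J
Population F: 117.899712 × 0.08 = 9.43197696 J
Population G: 9.43197696 × 0.07 = 0.6602383872 J

0.66 J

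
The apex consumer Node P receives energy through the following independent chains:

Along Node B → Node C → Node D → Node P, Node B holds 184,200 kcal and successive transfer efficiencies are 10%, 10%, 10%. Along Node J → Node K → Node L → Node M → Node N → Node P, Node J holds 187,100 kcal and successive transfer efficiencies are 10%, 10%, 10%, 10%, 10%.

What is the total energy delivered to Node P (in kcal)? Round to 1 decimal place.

Via Node B: 184200 × 0.1 × 0.1 × 0.1 = 184.2 kcal
Via Node J: 187100 × 0.1 × 0.1 × 0.1 × 0.1 × 0.1 = 1.871 kcal
Total at Node P: 184.2 + 1.871 = 186.071 kcal

186.1 kcal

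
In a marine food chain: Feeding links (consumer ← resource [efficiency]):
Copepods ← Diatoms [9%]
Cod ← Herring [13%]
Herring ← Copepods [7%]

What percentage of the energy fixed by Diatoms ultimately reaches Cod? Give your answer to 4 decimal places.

Product of link efficiencies: 0.09 × 0.07 × 0.13 = 0.000819
As a percentage: 0.000819 × 100 = 0.0819%

0.0819%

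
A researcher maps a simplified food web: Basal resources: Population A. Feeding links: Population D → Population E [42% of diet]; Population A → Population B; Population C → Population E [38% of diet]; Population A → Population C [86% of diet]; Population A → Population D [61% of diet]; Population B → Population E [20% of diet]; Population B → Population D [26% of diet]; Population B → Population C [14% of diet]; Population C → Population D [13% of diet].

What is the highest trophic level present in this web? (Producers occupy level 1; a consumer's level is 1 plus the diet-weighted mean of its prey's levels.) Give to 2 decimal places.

3.22

Population B: 1 + 1 = 2
Population C: 1 + (0.14×2 + 0.86×1) = 2.14
Population D: 1 + (0.13×2.14 + 0.26×2 + 0.61×1) = 2.4082
Population E: 1 + (0.38×2.14 + 0.42×2.4082 + 0.2×2) = 3.224644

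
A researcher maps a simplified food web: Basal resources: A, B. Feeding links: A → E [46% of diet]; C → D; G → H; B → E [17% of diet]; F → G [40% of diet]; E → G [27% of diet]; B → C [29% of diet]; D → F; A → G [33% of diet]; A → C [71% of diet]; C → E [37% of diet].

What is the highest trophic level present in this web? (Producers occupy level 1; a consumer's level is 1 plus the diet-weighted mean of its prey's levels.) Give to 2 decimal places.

C: 1 + (0.71×1 + 0.29×1) = 2
D: 1 + 2 = 3
E: 1 + (0.17×1 + 0.37×2 + 0.46×1) = 2.37
F: 1 + 3 = 4
G: 1 + (0.33×1 + 0.4×4 + 0.27×2.37) = 3.5699
H: 1 + 3.5699 = 4.5699

4.57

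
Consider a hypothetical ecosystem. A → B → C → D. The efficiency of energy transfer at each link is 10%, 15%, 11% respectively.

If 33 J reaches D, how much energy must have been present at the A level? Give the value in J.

20000 J

Cumulative transfer efficiency: 0.1 × 0.15 × 0.11 = 0.00165
A energy = 33 / 0.00165 = 20000 J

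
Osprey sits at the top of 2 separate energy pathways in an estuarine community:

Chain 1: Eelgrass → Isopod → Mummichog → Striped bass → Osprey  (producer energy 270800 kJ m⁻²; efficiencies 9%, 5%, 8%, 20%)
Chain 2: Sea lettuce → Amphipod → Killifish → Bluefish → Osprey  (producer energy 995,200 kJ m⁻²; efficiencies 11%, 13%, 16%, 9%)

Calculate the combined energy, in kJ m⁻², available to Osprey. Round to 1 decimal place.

224.4 kJ m⁻²

Chain 1: 270800 × 0.09 × 0.05 × 0.08 × 0.2 = 19.4976 kJ m⁻²
Chain 2: 995200 × 0.11 × 0.13 × 0.16 × 0.09 = 204.931584 kJ m⁻²
Total at Osprey: 19.4976 + 204.931584 = 224.429184 kJ m⁻²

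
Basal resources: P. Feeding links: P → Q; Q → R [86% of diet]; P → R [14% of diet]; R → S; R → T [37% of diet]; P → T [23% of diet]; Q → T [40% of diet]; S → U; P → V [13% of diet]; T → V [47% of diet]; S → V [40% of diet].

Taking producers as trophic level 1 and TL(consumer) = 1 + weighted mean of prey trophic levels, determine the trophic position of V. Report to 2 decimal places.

Q: 1 + 1 = 2
R: 1 + (0.86×2 + 0.14×1) = 2.86
S: 1 + 2.86 = 3.86
T: 1 + (0.37×2.86 + 0.23×1 + 0.4×2) = 3.0882
U: 1 + 3.86 = 4.86
V: 1 + (0.13×1 + 0.47×3.0882 + 0.4×3.86) = 4.125454

4.13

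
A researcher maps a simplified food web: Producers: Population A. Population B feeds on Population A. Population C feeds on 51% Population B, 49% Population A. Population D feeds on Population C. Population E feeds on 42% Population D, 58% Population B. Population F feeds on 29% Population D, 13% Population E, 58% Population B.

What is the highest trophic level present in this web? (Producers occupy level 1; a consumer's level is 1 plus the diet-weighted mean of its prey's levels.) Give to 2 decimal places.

3.65

Population B: 1 + 1 = 2
Population C: 1 + (0.51×2 + 0.49×1) = 2.51
Population D: 1 + 2.51 = 3.51
Population E: 1 + (0.42×3.51 + 0.58×2) = 3.6342
Population F: 1 + (0.29×3.51 + 0.13×3.6342 + 0.58×2) = 3.650346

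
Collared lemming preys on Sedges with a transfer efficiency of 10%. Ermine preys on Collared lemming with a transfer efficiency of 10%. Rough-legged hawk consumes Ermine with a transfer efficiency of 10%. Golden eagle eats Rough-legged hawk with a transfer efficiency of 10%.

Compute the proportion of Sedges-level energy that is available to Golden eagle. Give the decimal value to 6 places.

0.000100

Product of link efficiencies: 0.1 × 0.1 × 0.1 × 0.1 = 0.0001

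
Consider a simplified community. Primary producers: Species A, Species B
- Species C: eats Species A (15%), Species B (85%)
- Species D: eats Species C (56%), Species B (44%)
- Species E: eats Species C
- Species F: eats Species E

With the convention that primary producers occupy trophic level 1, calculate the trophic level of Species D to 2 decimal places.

Species C: 1 + (0.15×1 + 0.85×1) = 2
Species D: 1 + (0.56×2 + 0.44×1) = 2.56
Species E: 1 + 2 = 3
Species F: 1 + 3 = 4

2.56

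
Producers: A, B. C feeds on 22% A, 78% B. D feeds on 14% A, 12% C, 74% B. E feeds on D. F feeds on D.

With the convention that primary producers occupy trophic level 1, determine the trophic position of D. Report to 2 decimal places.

C: 1 + (0.22×1 + 0.78×1) = 2
D: 1 + (0.14×1 + 0.12×2 + 0.74×1) = 2.12
E: 1 + 2.12 = 3.12
F: 1 + 2.12 = 3.12

2.12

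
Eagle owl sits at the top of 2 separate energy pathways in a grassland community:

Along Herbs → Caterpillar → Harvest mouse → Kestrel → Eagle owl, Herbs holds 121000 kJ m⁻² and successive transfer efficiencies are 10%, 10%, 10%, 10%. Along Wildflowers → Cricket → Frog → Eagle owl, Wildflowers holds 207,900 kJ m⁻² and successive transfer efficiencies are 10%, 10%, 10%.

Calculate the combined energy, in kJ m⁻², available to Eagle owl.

220 kJ m⁻²

Via Herbs: 121000 × 0.1 × 0.1 × 0.1 × 0.1 = 12.1 kJ m⁻²
Via Wildflowers: 207900 × 0.1 × 0.1 × 0.1 = 207.9 kJ m⁻²
Total at Eagle owl: 12.1 + 207.9 = 220 kJ m⁻²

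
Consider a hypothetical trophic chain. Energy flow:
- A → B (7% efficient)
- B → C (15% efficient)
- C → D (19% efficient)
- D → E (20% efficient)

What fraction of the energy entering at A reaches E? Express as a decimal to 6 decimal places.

0.000399

Product of link efficiencies: 0.07 × 0.15 × 0.19 × 0.2 = 0.000399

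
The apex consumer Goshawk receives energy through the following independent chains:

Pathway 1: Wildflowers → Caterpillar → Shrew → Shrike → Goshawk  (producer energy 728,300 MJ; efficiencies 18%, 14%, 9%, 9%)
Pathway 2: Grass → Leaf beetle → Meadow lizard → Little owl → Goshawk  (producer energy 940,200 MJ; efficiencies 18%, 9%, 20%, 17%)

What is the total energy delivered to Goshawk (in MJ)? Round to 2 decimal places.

Pathway 1: 728300 × 0.18 × 0.14 × 0.09 × 0.09 = 148.660596 MJ
Pathway 2: 940200 × 0.18 × 0.09 × 0.2 × 0.17 = 517.86216 MJ
Total at Goshawk: 148.660596 + 517.86216 = 666.522756 MJ

666.52 MJ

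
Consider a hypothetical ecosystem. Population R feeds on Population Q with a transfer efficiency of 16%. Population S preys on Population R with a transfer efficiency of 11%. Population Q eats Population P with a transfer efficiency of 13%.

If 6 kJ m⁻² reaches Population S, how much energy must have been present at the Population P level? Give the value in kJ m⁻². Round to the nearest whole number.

2622 kJ m⁻²

Cumulative transfer efficiency: 0.13 × 0.16 × 0.11 = 0.002288
Population P energy = 6 / 0.002288 = 2622 kJ m⁻²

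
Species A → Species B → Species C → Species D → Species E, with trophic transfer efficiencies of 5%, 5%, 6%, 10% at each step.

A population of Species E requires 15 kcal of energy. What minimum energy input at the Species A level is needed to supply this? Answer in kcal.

1000000 kcal

Cumulative transfer efficiency: 0.05 × 0.05 × 0.06 × 0.1 = 0.000015
Species A energy = 15 / 0.000015 = 1000000 kcal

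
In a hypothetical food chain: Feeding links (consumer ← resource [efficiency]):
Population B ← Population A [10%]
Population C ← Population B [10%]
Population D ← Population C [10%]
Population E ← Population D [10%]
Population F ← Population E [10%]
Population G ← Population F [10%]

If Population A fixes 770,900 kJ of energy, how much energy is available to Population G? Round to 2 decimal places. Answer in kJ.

0.77 kJ

Population B: 770900 × 0.1 = 77090 kJ
Population C: 77090 × 0.1 = 7709 kJ
Population D: 7709 × 0.1 = 770.9 kJ
Population E: 770.9 × 0.1 = 77.09 kJ
Population F: 77.09 × 0.1 = 7.709 kJ
Population G: 7.709 × 0.1 = 0.7709 kJ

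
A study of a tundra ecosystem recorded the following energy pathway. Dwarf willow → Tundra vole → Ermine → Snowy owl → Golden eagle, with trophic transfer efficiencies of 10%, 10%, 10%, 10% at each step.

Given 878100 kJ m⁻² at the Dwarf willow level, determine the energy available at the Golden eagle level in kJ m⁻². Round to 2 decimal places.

Tundra vole: 878100 × 0.1 = 87810 kJ m⁻²
Ermine: 87810 × 0.1 = 8781 kJ m⁻²
Snowy owl: 8781 × 0.1 = 878.1 kJ m⁻²
Golden eagle: 878.1 × 0.1 = 87.81 kJ m⁻²

87.81 kJ m⁻²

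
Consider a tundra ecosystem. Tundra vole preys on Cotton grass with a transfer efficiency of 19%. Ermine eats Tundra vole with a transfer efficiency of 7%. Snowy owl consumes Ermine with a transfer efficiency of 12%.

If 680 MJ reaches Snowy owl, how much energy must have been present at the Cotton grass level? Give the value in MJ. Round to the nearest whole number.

Cumulative transfer efficiency: 0.19 × 0.07 × 0.12 = 0.001596
Cotton grass energy = 680 / 0.001596 = 426065 MJ

426065 MJ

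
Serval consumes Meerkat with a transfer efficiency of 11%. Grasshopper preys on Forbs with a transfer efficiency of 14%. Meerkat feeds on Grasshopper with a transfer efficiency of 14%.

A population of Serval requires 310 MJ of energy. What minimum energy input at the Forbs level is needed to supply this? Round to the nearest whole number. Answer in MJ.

Cumulative transfer efficiency: 0.14 × 0.14 × 0.11 = 0.002156
Forbs energy = 310 / 0.002156 = 143785 MJ

143785 MJ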